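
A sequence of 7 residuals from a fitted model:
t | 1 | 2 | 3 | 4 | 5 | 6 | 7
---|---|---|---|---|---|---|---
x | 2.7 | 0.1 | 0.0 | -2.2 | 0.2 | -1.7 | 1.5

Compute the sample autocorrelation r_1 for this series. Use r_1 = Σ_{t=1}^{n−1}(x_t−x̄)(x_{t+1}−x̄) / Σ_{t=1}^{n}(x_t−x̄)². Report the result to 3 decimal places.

Mean x̄ = (2.7 + 0.1 + 0.0 − 2.2 + 0.2 − 1.7 + 1.5)/7 = 0.0857
Σ(x_t−x̄)(x_{t+1}−x̄) = (0.0373) + (-0.0012) + (0.1959) + (-0.2612) + (-0.2041) + (-2.5255) = -2.7588
Denominator Σ(x_t−x̄)² = 17.2686
r_1 = -2.7588 / 17.2686 = -0.160

-0.160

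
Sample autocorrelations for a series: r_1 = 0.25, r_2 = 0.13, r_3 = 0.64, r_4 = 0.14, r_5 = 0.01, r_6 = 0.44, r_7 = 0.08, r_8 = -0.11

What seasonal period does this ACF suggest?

3

The largest autocorrelation is r_3 = 0.64, with a weaker echo at lag 6 (0.44); the remaining lags stay at or below 0.25. The elevated value at lag 1 (0.25), dropping to 0.13 at lag 2, reflects decaying short-term dependence rather than seasonality.
The dominant spike at lag 3 indicates a seasonal period of 3.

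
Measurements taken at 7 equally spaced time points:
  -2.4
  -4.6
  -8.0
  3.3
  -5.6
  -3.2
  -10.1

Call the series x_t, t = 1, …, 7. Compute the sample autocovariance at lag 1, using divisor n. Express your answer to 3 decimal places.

-6.433

Mean x̄ = (-2.4 − 4.6 − 8.0 + 3.3 − 5.6 − 3.2 − 10.1)/7 = -4.3714
Deviations: 1.9714, -0.2286, -3.6286, 7.6714, -1.2286, 1.1714, -5.7286
Σ_{t=1}^{6}(x_t−x̄)(x_{t+1}−x̄) = -45.0322
γ_1 = -45.0322 / 7 = -6.433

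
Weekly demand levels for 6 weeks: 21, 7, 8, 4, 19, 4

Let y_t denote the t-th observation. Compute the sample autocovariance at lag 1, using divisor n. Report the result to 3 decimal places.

-20.375

Mean ȳ = (21 + 7 + 8 + 4 + 19 + 4)/6 = 10.5000
Deviations: 10.5000, -3.5000, -2.5000, -6.5000, 8.5000, -6.5000
Σ_{t=1}^{5}(y_t−ȳ)(y_{t+1}−ȳ) = -122.2500
γ_1 = -122.2500 / 6 = -20.375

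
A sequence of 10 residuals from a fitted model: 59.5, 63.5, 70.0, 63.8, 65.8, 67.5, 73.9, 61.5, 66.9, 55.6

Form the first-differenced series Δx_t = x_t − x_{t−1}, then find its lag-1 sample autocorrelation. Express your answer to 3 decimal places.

First differences Δx: 4.0, 6.5, -6.2, 2.0, 1.7, 6.4, -12.4, 5.4, -11.3
Mean of differences = -0.4333
Numerator Σ(Δx_t−Δx̄)(Δx_{t+1}−Δx̄) = -218.4744
Denominator Σ(Δx_t−Δx̄)² = 453.4600
r_1(Δx) = -218.4744 / 453.4600 = -0.482

-0.482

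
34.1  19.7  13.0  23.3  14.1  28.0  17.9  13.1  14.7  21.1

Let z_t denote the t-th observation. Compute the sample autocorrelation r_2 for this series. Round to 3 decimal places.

-0.165

Mean z̄ = (34.1 + 19.7 + 13.0 + 23.3 + 14.1 + 28.0 + 17.9 + 13.1 + 14.7 + 21.1)/10 = 19.9000
Numerator Σ_{t=1}^{8}(z_t−z̄)(z_{t+2}−z̄) = -72.3400
Denominator Σ(z_t−z̄)² = 438.8200
r_2 = -72.3400 / 438.8200 = -0.165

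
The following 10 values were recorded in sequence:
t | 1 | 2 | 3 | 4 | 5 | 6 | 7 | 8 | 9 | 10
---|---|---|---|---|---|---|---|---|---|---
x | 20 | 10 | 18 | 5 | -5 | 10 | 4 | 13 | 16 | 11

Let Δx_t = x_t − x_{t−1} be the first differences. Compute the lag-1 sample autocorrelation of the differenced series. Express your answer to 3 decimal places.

-0.414

First differences Δx: -10, 8, -13, -10, 15, -6, 9, 3, -5
Mean of differences = -1.0000
Numerator Σ(Δx_t−Δx̄)(Δx_{t+1}−Δx̄) = -331.0000
Denominator Σ(Δx_t−Δx̄)² = 800.0000
r_1(Δx) = -331.0000 / 800.0000 = -0.414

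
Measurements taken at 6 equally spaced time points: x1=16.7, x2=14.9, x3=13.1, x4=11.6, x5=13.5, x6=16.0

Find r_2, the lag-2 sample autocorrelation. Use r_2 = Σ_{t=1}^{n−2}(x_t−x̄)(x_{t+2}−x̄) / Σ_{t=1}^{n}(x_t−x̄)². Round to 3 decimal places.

-0.442

Mean x̄ = (16.7 + 14.9 + 13.1 + 11.6 + 13.5 + 16.0)/6 = 14.3000
Σ(x_t−x̄)(x_{t+2}−x̄) = (-2.8800) + (-1.6200) + (0.9600) + (-4.5900) = -8.1300
Denominator Σ(x_t−x̄)² = 18.3800
r_2 = -8.1300 / 18.3800 = -0.442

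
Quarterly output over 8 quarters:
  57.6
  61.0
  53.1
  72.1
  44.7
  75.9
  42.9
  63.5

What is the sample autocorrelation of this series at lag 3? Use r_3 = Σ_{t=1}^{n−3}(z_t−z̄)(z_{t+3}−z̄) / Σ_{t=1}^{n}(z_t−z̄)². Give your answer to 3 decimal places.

Mean z̄ = (57.6 + 61.0 + 53.1 + 72.1 + 44.7 + 75.9 + 42.9 + 63.5)/8 = 58.8500
Σ(z_t−z̄)(z_{t+3}−z̄) = (-16.5625) + (-30.4225) + (-98.0375) + (-211.3375) + (-65.7975) = -422.1575
Denominator Σ(z_t−z̄)² = 981.7600
r_3 = -422.1575 / 981.7600 = -0.430

-0.430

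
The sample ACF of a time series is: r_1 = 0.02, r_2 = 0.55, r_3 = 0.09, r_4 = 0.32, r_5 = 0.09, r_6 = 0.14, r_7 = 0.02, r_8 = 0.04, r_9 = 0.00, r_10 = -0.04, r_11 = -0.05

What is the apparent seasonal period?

The largest autocorrelation is r_2 = 0.55, with a weaker echo at lag 4 (0.32); the remaining lags stay at or below 0.14.
The dominant spike at lag 2 indicates a seasonal period of 2.

2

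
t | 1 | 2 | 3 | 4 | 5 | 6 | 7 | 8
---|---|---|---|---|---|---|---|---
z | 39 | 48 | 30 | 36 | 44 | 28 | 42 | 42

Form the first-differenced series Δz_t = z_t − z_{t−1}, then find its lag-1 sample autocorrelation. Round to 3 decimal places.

-0.598

First differences Δz: 9, -18, 6, 8, -16, 14, 0
Mean of differences = 0.4286
Numerator Σ(Δz_t−Δz̄)(Δz_{t+1}−Δz̄) = -571.6122
Denominator Σ(Δz_t−Δz̄)² = 955.7143
r_1(Δz) = -571.6122 / 955.7143 = -0.598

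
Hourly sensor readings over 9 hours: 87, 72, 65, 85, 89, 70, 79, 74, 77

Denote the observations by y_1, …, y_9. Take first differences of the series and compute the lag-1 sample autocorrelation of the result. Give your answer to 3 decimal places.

First differences Δy: -15, -7, 20, 4, -19, 9, -5, 3
Mean of differences = -1.2500
Numerator Σ(Δy_t−Δȳ)(Δy_{t+1}−Δȳ) = -261.0625
Denominator Σ(Δy_t−Δȳ)² = 1153.5000
r_1(Δy) = -261.0625 / 1153.5000 = -0.226

-0.226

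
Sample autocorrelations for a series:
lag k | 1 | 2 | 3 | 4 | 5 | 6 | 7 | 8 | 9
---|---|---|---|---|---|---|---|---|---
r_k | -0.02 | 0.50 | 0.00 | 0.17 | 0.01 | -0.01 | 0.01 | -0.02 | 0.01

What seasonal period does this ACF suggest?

The largest autocorrelation is r_2 = 0.50, with a weaker echo at lag 4 (0.17); the remaining lags stay at or below 0.01.
The dominant spike at lag 2 indicates a seasonal period of 2.

2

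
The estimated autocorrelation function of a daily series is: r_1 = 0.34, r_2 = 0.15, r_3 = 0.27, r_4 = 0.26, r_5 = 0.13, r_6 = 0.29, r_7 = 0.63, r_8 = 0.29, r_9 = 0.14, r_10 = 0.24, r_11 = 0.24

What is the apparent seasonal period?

The largest autocorrelation is r_7 = 0.63; the remaining lags stay at or below 0.34. The elevated value at lag 1 (0.34), dropping to 0.15 at lag 2, reflects decaying short-term dependence rather than seasonality.
The dominant spike at lag 7 indicates a seasonal period of 7.

7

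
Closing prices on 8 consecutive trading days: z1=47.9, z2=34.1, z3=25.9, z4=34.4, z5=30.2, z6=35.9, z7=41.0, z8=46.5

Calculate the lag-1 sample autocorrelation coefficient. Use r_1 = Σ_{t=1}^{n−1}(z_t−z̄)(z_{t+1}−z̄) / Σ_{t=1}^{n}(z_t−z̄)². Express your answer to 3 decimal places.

0.214

Mean z̄ = (47.9 + 34.1 + 25.9 + 34.4 + 30.2 + 35.9 + 41.0 + 46.5)/8 = 36.9875
Deviations from mean: 10.9125, -2.8875, -11.0875, -2.5875, -6.7875, -1.0875, 4.0125, 9.5125
Numerator Σ_{t=1}^{7}(z_t−z̄)(z_{t+1}−z̄) = 87.9436
Denominator Σ(z_t−z̄)² = 410.8888
r_1 = 87.9436 / 410.8888 = 0.214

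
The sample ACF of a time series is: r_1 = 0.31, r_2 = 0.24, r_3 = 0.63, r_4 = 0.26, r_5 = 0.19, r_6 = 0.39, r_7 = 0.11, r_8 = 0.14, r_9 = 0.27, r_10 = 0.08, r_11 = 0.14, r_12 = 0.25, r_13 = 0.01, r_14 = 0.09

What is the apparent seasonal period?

3

The largest autocorrelation is r_3 = 0.63, with a weaker echo at lag 6 (0.39); the remaining lags stay at or below 0.31. The elevated value at lag 1 (0.31), dropping to 0.24 at lag 2, reflects decaying short-term dependence rather than seasonality.
The dominant spike at lag 3 indicates a seasonal period of 3.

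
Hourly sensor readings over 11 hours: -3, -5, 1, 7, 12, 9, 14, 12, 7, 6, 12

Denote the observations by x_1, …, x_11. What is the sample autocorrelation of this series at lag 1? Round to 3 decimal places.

0.604

Mean x̄ = (-3 − 5 + 1 + 7 + 12 + 9 + 14 + 12 + 7 + 6 + 12)/11 = 6.5455
Numerator Σ_{t=1}^{10}(x_t−x̄)(x_{t+1}−x̄) = 245.7934
Denominator Σ(x_t−x̄)² = 406.7273
r_1 = 245.7934 / 406.7273 = 0.604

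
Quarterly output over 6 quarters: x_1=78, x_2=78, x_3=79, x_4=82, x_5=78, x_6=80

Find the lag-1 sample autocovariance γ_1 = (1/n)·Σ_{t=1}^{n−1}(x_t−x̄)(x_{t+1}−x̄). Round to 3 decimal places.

Mean x̄ = (78 + 78 + 79 + 82 + 78 + 80)/6 = 79.1667
Deviations: -1.1667, -1.1667, -0.1667, 2.8333, -1.1667, 0.8333
Σ_{t=1}^{5}(x_t−x̄)(x_{t+1}−x̄) = -3.1944
γ_1 = -3.1944 / 6 = -0.532

-0.532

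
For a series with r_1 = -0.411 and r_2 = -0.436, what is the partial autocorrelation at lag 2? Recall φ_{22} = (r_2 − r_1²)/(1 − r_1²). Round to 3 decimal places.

-0.728

φ_{22} = (r_2 − r_1²) / (1 − r_1²)
r_1² = (-0.411)² = 0.168921
Numerator = -0.436 − 0.1689 = -0.6049; denominator = 1 − 0.1689 = 0.8311
φ_{22} = -0.6049 / 0.8311 = -0.728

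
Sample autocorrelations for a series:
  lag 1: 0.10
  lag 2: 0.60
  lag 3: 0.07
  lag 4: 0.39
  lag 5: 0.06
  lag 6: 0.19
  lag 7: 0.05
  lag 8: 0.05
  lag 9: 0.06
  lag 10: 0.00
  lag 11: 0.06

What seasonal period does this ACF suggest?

2

The largest autocorrelation is r_2 = 0.60, with weaker echoes at lags 4 (0.39) and 6 (0.19); the remaining lags stay at or below 0.10.
The dominant spike at lag 2 indicates a seasonal period of 2.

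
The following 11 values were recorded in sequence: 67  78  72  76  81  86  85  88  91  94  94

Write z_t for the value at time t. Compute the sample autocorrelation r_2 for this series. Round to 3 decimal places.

0.478

Mean z̄ = (67 + 78 + 72 + 76 + 81 + 86 + 85 + 88 + 91 + 94 + 94)/11 = 82.9091
Numerator Σ_{t=1}^{9}(z_t−z̄)(z_{t+2}−z̄) = 381.8017
Denominator Σ(z_t−z̄)² = 798.9091
r_2 = 381.8017 / 798.9091 = 0.478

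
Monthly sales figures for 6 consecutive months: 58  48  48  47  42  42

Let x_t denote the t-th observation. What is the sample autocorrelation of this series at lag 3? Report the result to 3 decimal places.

-0.063

Mean x̄ = (58 + 48 + 48 + 47 + 42 + 42)/6 = 47.5000
Deviations from mean: 10.5000, 0.5000, 0.5000, -0.5000, -5.5000, -5.5000
Numerator Σ_{t=1}^{3}(x_t−x̄)(x_{t+3}−x̄) = -10.7500
Denominator Σ(x_t−x̄)² = 171.5000
r_3 = -10.7500 / 171.5000 = -0.063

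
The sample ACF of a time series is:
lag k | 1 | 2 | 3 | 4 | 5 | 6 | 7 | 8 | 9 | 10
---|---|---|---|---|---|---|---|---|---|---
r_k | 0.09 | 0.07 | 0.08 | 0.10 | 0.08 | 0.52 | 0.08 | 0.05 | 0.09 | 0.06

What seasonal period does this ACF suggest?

The largest autocorrelation is r_6 = 0.52; the remaining lags stay at or below 0.10.
The dominant spike at lag 6 indicates a seasonal period of 6.

6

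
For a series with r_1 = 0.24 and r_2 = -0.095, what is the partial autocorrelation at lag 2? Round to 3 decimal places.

-0.162

φ_{22} = (r_2 − r_1²) / (1 − r_1²)
r_1² = (0.24)² = 0.0576
Numerator = -0.095 − 0.0576 = -0.1526; denominator = 1 − 0.0576 = 0.9424
φ_{22} = -0.1526 / 0.9424 = -0.162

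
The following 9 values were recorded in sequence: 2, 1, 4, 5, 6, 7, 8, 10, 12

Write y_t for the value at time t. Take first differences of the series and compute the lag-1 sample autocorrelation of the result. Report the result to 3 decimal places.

First differences Δy: -1, 3, 1, 1, 1, 1, 2, 2
Mean of differences = 1.2500
Numerator Σ(Δy_t−Δȳ)(Δy_{t+1}−Δȳ) = -3.8125
Denominator Σ(Δy_t−Δȳ)² = 9.5000
r_1(Δy) = -3.8125 / 9.5000 = -0.401

-0.401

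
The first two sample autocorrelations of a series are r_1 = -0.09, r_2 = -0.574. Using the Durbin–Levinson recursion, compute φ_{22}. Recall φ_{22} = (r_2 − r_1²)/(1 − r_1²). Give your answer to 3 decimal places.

-0.587

φ_{22} = (r_2 − r_1²) / (1 − r_1²)
r_1² = (-0.09)² = 0.0081
Numerator = -0.574 − 0.0081 = -0.5821; denominator = 1 − 0.0081 = 0.9919
φ_{22} = -0.5821 / 0.9919 = -0.587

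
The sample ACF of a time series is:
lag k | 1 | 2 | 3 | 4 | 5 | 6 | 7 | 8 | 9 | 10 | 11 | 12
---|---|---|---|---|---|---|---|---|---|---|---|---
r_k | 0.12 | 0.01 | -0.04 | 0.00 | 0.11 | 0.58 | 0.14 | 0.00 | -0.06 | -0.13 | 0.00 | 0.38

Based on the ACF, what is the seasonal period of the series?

6

The largest autocorrelation is r_6 = 0.58, with a weaker echo at lag 12 (0.38); the remaining lags stay at or below 0.14.
The dominant spike at lag 6 indicates a seasonal period of 6.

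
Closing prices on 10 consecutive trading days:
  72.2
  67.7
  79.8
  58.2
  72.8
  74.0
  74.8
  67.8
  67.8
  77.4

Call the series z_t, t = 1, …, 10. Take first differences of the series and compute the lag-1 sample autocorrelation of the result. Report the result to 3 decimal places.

-0.627

First differences Δz: -4.5, 12.1, -21.6, 14.6, 1.2, 0.8, -7.0, 0.0, 9.6
Mean of differences = 0.5778
Numerator Σ(Δz_t−Δz̄)(Δz_{t+1}−Δz̄) = -618.6816
Denominator Σ(Δz_t−Δz̄)² = 986.6156
r_1(Δz) = -618.6816 / 986.6156 = -0.627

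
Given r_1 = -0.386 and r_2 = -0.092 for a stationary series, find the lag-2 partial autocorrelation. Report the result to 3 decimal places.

-0.283

φ_{22} = (r_2 − r_1²) / (1 − r_1²)
r_1² = (-0.386)² = 0.148996
Numerator = -0.092 − 0.1490 = -0.2410; denominator = 1 − 0.1490 = 0.8510
φ_{22} = -0.2410 / 0.8510 = -0.283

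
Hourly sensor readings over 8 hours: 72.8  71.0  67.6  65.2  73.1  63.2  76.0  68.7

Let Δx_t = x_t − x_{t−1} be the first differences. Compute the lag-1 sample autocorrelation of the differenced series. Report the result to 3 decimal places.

First differences Δx: -1.8, -3.4, -2.4, 7.9, -9.9, 12.8, -7.3
Mean of differences = -0.5857
Numerator Σ(Δx_t−Δx̄)(Δx_{t+1}−Δx̄) = -300.4645
Denominator Σ(Δx_t−Δx̄)² = 395.7086
r_1(Δx) = -300.4645 / 395.7086 = -0.759

-0.759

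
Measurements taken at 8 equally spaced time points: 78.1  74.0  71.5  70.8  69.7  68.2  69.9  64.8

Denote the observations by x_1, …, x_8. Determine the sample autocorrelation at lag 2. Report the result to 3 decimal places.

Mean x̄ = (78.1 + 74.0 + 71.5 + 70.8 + 69.7 + 68.2 + 69.9 + 64.8)/8 = 70.8750
Deviations from mean: 7.2250, 3.1250, 0.6250, -0.0750, -1.1750, -2.6750, -0.9750, -6.0750
Numerator Σ_{t=1}^{6}(x_t−x̄)(x_{t+2}−x̄) = 21.1438
Denominator Σ(x_t−x̄)² = 108.7550
r_2 = 21.1438 / 108.7550 = 0.194

0.194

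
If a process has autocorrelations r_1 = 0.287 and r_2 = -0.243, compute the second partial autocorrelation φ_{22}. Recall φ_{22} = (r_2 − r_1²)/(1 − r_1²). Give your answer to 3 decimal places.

φ_{22} = (r_2 − r_1²) / (1 − r_1²)
r_1² = (0.287)² = 0.082369
Numerator = -0.243 − 0.0824 = -0.3254; denominator = 1 − 0.0824 = 0.9176
φ_{22} = -0.3254 / 0.9176 = -0.355

-0.355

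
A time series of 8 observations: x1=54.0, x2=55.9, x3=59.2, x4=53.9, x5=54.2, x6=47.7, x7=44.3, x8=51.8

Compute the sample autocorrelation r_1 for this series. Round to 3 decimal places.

0.496

Mean x̄ = (54.0 + 55.9 + 59.2 + 53.9 + 54.2 + 47.7 + 44.3 + 51.8)/8 = 52.6250
Deviations from mean: 1.3750, 3.2750, 6.5750, 1.2750, 1.5750, -4.9250, -8.3250, -0.8250
Numerator Σ_{t=1}^{7}(x_t−x̄)(x_{t+1}−x̄) = 76.5394
Denominator Σ(x_t−x̄)² = 154.1950
r_1 = 76.5394 / 154.1950 = 0.496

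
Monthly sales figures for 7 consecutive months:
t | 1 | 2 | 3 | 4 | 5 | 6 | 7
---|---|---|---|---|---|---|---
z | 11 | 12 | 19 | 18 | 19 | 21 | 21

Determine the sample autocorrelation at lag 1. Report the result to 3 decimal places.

0.461

Mean z̄ = (11 + 12 + 19 + 18 + 19 + 21 + 21)/7 = 17.2857
Numerator Σ_{t=1}^{6}(z_t−z̄)(z_{t+1}−z̄) = 46.7755
Denominator Σ(z_t−z̄)² = 101.4286
r_1 = 46.7755 / 101.4286 = 0.461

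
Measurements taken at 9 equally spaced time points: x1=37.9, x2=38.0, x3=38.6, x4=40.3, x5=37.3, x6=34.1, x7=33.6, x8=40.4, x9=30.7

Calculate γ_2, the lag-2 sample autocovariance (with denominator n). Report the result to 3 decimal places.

Mean x̄ = (37.9 + 38.0 + 38.6 + 40.3 + 37.3 + 34.1 + 33.6 + 40.4 + 30.7)/9 = 36.7667
Σ_{t=1}^{7}(x_t−x̄)(x_{t+2}−x̄) = 5.8244
γ_2 = 5.8244 / 9 = 0.647

0.647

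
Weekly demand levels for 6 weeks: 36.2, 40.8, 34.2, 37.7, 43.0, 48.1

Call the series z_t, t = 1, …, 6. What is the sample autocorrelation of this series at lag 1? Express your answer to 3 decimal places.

Mean z̄ = (36.2 + 40.8 + 34.2 + 37.7 + 43.0 + 48.1)/6 = 40.0000
Deviations from mean: -3.8000, 0.8000, -5.8000, -2.3000, 3.0000, 8.1000
Σ(z_t−z̄)(z_{t+1}−z̄) = (-3.0400) + (-4.6400) + (13.3400) + (-6.9000) + (24.3000) = 23.0600
Denominator Σ(z_t−z̄)² = 128.6200
r_1 = 23.0600 / 128.6200 = 0.179

0.179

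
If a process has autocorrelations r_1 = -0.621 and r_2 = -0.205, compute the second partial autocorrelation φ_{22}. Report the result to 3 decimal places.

φ_{22} = (r_2 − r_1²) / (1 − r_1²)
r_1² = (-0.621)² = 0.385641
Numerator = -0.205 − 0.3856 = -0.5906; denominator = 1 − 0.3856 = 0.6144
φ_{22} = -0.5906 / 0.6144 = -0.961

-0.961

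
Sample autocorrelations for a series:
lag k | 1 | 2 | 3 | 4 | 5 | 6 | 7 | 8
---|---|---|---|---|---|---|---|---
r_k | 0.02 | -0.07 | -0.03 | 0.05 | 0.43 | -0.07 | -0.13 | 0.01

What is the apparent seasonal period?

The largest autocorrelation is r_5 = 0.43; the remaining lags stay at or below 0.05.
The dominant spike at lag 5 indicates a seasonal period of 5.

5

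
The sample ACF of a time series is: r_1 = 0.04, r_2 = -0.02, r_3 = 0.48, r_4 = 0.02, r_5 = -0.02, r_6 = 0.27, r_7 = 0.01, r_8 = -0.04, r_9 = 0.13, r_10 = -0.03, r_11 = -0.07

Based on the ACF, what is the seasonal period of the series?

The largest autocorrelation is r_3 = 0.48, with a weaker echo at lag 6 (0.27); the remaining lags stay at or below 0.13.
The dominant spike at lag 3 indicates a seasonal period of 3.

3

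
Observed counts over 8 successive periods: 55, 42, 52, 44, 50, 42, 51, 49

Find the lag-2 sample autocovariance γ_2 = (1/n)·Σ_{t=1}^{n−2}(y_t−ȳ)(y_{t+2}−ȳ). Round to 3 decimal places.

10.559

Mean ȳ = (55 + 42 + 52 + 44 + 50 + 42 + 51 + 49)/8 = 48.1250
Deviations: 6.8750, -6.1250, 3.8750, -4.1250, 1.8750, -6.1250, 2.8750, 0.8750
Σ_{t=1}^{6}(y_t−ȳ)(y_{t+2}−ȳ) = 84.4688
γ_2 = 84.4688 / 8 = 10.559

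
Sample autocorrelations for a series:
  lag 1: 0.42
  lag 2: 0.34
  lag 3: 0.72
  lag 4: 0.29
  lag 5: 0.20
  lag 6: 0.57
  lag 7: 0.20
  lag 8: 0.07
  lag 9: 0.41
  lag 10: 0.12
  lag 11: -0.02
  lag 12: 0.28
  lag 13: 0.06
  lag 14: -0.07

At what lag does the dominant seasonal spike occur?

The largest autocorrelation is r_3 = 0.72, with a weaker echo at lag 6 (0.57); the remaining lags stay at or below 0.42. The elevated value at lag 1 (0.42), dropping to 0.34 at lag 2, reflects decaying short-term dependence rather than seasonality.
The dominant spike at lag 3 indicates a seasonal period of 3.

3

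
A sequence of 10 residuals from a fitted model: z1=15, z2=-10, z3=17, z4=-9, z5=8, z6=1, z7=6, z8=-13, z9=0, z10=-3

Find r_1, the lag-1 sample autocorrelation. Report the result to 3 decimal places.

Mean z̄ = (15 − 10 + 17 − 9 + 8 + 1 + 6 − 13 + 0 − 3)/10 = 1.2000
Numerator Σ_{t=1}^{9}(z_t−z̄)(z_{t+1}−z̄) = -610.4400
Denominator Σ(z_t−z̄)² = 959.6000
r_1 = -610.4400 / 959.6000 = -0.636

-0.636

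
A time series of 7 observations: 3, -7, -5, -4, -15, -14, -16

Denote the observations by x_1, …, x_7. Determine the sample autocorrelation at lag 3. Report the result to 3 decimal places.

-0.041

Mean x̄ = (3 − 7 − 5 − 4 − 15 − 14 − 16)/7 = -8.2857
Numerator Σ_{t=1}^{4}(x_t−x̄)(x_{t+3}−x̄) = -12.1020
Denominator Σ(x_t−x̄)² = 295.4286
r_3 = -12.1020 / 295.4286 = -0.041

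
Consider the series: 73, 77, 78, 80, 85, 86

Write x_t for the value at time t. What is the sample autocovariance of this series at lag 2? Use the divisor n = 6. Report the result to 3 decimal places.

0.602

Mean x̄ = (73 + 77 + 78 + 80 + 85 + 86)/6 = 79.8333
Deviations: -6.8333, -2.8333, -1.8333, 0.1667, 5.1667, 6.1667
Σ_{t=1}^{4}(x_t−x̄)(x_{t+2}−x̄) = 3.6111
γ_2 = 3.6111 / 6 = 0.602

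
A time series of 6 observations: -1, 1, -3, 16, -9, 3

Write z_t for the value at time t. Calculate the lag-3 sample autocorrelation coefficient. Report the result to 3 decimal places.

Mean z̄ = (-1 + 1 − 3 + 16 − 9 + 3)/6 = 1.1667
Deviations from mean: -2.1667, -0.1667, -4.1667, 14.8333, -10.1667, 1.8333
Σ(z_t−z̄)(z_{t+3}−z̄) = (-32.1389) + (1.6944) + (-7.6389) = -38.0833
Denominator Σ(z_t−z̄)² = 348.8333
r_3 = -38.0833 / 348.8333 = -0.109

-0.109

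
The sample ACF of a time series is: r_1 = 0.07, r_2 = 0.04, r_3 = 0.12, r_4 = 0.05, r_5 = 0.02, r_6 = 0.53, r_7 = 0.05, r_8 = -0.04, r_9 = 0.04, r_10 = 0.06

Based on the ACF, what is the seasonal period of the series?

The largest autocorrelation is r_6 = 0.53; the remaining lags stay at or below 0.12.
The dominant spike at lag 6 indicates a seasonal period of 6.

6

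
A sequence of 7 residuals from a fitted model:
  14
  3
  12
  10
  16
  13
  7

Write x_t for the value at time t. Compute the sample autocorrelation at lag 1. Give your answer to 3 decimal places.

-0.305

Mean x̄ = (14 + 3 + 12 + 10 + 16 + 13 + 7)/7 = 10.7143
Deviations from mean: 3.2857, -7.7143, 1.2857, -0.7143, 5.2857, 2.2857, -3.7143
Σ(x_t−x̄)(x_{t+1}−x̄) = (-25.3469) + (-9.9184) + (-0.9184) + (-3.7755) + (12.0816) + (-8.4898) = -36.3673
Denominator Σ(x_t−x̄)² = 119.4286
r_1 = -36.3673 / 119.4286 = -0.305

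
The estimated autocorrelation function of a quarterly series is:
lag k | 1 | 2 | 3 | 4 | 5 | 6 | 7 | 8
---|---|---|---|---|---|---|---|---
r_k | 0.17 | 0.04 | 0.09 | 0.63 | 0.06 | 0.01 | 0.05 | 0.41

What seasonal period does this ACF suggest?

4

The largest autocorrelation is r_4 = 0.63, with a weaker echo at lag 8 (0.41); the remaining lags stay at or below 0.17.
The dominant spike at lag 4 indicates a seasonal period of 4.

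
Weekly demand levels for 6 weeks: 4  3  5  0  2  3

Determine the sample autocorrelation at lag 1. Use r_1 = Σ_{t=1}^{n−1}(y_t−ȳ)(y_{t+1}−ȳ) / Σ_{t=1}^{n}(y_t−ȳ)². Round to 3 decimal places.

Mean ȳ = (4 + 3 + 5 + 0 + 2 + 3)/6 = 2.8333
Deviations from mean: 1.1667, 0.1667, 2.1667, -2.8333, -0.8333, 0.1667
Numerator Σ_{t=1}^{5}(y_t−ȳ)(y_{t+1}−ȳ) = -3.3611
Denominator Σ(y_t−ȳ)² = 14.8333
r_1 = -3.3611 / 14.8333 = -0.227

-0.227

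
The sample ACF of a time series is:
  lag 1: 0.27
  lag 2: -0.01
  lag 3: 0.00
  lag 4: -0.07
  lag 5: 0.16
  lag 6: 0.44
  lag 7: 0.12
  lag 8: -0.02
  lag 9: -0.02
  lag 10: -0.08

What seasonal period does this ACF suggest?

6

The largest autocorrelation is r_6 = 0.44; the remaining lags stay at or below 0.27.
The dominant spike at lag 6 indicates a seasonal period of 6.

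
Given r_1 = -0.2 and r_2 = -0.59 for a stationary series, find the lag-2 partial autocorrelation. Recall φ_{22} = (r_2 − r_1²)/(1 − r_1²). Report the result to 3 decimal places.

φ_{22} = (r_2 − r_1²) / (1 − r_1²)
r_1² = (-0.2)² = 0.04
Numerator = -0.59 − 0.0400 = -0.6300; denominator = 1 − 0.0400 = 0.9600
φ_{22} = -0.6300 / 0.9600 = -0.656

-0.656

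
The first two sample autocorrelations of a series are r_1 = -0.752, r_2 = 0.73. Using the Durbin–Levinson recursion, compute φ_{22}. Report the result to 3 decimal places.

φ_{22} = (r_2 − r_1²) / (1 − r_1²)
r_1² = (-0.752)² = 0.565504
Numerator = 0.73 − 0.5655 = 0.1645; denominator = 1 − 0.5655 = 0.4345
φ_{22} = 0.1645 / 0.4345 = 0.379

0.379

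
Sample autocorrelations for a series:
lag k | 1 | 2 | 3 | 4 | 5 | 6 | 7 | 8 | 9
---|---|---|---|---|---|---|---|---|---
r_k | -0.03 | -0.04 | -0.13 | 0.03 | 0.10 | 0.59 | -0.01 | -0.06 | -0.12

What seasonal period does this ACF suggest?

The largest autocorrelation is r_6 = 0.59; the remaining lags stay at or below 0.10.
The dominant spike at lag 6 indicates a seasonal period of 6.

6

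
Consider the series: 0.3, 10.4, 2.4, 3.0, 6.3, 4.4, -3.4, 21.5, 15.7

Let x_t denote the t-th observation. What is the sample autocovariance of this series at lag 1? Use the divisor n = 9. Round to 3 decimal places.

Mean x̄ = (0.3 + 10.4 + 2.4 + 3.0 + 6.3 + 4.4 − 3.4 + 21.5 + 15.7)/9 = 6.7333
Σ_{t=1}^{8}(x_t−x̄)(x_{t+1}−x̄) = -14.2544
γ_1 = -14.2544 / 9 = -1.584

-1.584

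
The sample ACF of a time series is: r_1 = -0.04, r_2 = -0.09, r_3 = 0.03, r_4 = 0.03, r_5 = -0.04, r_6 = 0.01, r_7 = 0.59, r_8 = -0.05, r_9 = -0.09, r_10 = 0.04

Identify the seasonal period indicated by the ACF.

7

The largest autocorrelation is r_7 = 0.59; the remaining lags stay at or below 0.04.
The dominant spike at lag 7 indicates a seasonal period of 7.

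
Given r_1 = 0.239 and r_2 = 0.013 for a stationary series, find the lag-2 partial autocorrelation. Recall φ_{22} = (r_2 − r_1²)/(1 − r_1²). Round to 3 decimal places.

-0.047

φ_{22} = (r_2 − r_1²) / (1 − r_1²)
r_1² = (0.239)² = 0.057121
Numerator = 0.013 − 0.0571 = -0.0441; denominator = 1 − 0.0571 = 0.9429
φ_{22} = -0.0441 / 0.9429 = -0.047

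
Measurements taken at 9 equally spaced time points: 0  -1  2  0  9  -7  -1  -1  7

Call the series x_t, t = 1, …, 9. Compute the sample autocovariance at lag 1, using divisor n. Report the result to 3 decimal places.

Mean x̄ = (0 − 1 + 2 + 0 + 9 − 7 − 1 − 1 + 7)/9 = 0.8889
Σ_{t=1}^{8}(x_t−x̄)(x_{t+1}−x̄) = -65.6790
γ_1 = -65.6790 / 9 = -7.298

-7.298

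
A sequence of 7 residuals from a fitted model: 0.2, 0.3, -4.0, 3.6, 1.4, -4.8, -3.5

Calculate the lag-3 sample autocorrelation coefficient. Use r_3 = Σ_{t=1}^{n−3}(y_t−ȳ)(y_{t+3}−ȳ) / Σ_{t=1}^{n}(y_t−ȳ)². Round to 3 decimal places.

0.141

Mean ȳ = (0.2 + 0.3 − 4.0 + 3.6 + 1.4 − 4.8 − 3.5)/7 = -0.9714
Σ(y_t−ȳ)(y_{t+3}−ȳ) = (5.3551) + (3.0151) + (11.5951) + (-11.5592) = 8.4061
Denominator Σ(y_t−ȳ)² = 59.7343
r_3 = 8.4061 / 59.7343 = 0.141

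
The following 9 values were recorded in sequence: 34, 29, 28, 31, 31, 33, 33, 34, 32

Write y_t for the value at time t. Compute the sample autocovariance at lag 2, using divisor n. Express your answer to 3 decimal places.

Mean ȳ = (34 + 29 + 28 + 31 + 31 + 33 + 33 + 34 + 32)/9 = 31.6667
Σ_{t=1}^{7}(y_t−ȳ)(y_{t+2}−ȳ) = -2.5556
γ_2 = -2.5556 / 9 = -0.284

-0.284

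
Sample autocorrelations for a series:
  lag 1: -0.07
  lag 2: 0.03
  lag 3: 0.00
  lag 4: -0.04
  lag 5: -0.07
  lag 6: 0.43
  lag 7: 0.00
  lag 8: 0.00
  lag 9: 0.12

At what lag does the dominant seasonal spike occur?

6

The largest autocorrelation is r_6 = 0.43; the remaining lags stay at or below 0.12.
The dominant spike at lag 6 indicates a seasonal period of 6.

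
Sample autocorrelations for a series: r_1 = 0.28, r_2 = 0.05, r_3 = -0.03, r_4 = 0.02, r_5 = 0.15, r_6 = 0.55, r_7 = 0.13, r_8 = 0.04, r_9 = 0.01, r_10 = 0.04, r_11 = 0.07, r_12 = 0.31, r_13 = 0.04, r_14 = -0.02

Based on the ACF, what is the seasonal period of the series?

6

The largest autocorrelation is r_6 = 0.55, with a weaker echo at lag 12 (0.31); the remaining lags stay at or below 0.28. The elevated value at lag 1 (0.28), dropping to 0.05 at lag 2, reflects decaying short-term dependence rather than seasonality.
The dominant spike at lag 6 indicates a seasonal period of 6.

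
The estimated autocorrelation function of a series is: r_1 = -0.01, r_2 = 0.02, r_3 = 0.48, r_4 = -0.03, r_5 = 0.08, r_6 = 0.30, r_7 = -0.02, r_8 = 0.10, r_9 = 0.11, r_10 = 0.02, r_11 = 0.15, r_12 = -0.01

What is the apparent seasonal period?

The largest autocorrelation is r_3 = 0.48, with a weaker echo at lag 6 (0.30); the remaining lags stay at or below 0.15.
The dominant spike at lag 3 indicates a seasonal period of 3.

3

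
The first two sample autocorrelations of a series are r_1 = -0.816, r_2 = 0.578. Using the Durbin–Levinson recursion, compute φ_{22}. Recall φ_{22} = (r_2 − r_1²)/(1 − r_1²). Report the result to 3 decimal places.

-0.263

φ_{22} = (r_2 − r_1²) / (1 − r_1²)
r_1² = (-0.816)² = 0.665856
Numerator = 0.578 − 0.6659 = -0.0879; denominator = 1 − 0.6659 = 0.3341
φ_{22} = -0.0879 / 0.3341 = -0.263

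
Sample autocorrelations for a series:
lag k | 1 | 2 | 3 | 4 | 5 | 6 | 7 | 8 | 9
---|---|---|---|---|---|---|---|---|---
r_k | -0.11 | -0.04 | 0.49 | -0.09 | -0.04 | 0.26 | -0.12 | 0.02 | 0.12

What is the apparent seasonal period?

The largest autocorrelation is r_3 = 0.49, with a weaker echo at lag 6 (0.26); the remaining lags stay at or below 0.12.
The dominant spike at lag 3 indicates a seasonal period of 3.

3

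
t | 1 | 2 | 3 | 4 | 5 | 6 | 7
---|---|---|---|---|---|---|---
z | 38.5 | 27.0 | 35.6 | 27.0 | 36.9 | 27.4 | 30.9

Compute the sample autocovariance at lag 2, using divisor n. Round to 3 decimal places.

11.997

Mean z̄ = (38.5 + 27.0 + 35.6 + 27.0 + 36.9 + 27.4 + 30.9)/7 = 31.9000
Deviations: 6.6000, -4.9000, 3.7000, -4.9000, 5.0000, -4.5000, -1.0000
Σ_{t=1}^{5}(z_t−z̄)(z_{t+2}−z̄) = 83.9800
γ_2 = 83.9800 / 7 = 11.997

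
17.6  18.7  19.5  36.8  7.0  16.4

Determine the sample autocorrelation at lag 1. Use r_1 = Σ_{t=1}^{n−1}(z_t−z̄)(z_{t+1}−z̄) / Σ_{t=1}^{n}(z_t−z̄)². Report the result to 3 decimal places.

-0.374

Mean z̄ = (17.6 + 18.7 + 19.5 + 36.8 + 7.0 + 16.4)/6 = 19.3333
Deviations from mean: -1.7333, -0.6333, 0.1667, 17.4667, -12.3333, -2.9333
Numerator Σ_{t=1}^{5}(z_t−z̄)(z_{t+1}−z̄) = -175.3411
Denominator Σ(z_t−z̄)² = 469.2333
r_1 = -175.3411 / 469.2333 = -0.374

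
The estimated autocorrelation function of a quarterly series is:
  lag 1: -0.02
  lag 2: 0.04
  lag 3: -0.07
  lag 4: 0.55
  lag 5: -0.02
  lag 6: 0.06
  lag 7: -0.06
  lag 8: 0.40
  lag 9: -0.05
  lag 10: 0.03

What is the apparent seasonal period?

4

The largest autocorrelation is r_4 = 0.55, with a weaker echo at lag 8 (0.40); the remaining lags stay at or below 0.06.
The dominant spike at lag 4 indicates a seasonal period of 4.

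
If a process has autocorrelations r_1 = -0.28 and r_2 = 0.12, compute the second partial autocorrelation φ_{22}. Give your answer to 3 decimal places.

φ_{22} = (r_2 − r_1²) / (1 − r_1²)
r_1² = (-0.28)² = 0.0784
Numerator = 0.12 − 0.0784 = 0.0416; denominator = 1 − 0.0784 = 0.9216
φ_{22} = 0.0416 / 0.9216 = 0.045

0.045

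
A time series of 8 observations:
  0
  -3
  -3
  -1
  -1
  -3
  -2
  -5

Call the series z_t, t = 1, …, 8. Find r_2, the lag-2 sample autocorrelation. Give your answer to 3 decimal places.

-0.121

Mean z̄ = (0 − 3 − 3 − 1 − 1 − 3 − 2 − 5)/8 = -2.2500
Deviations from mean: 2.2500, -0.7500, -0.7500, 1.2500, 1.2500, -0.7500, 0.2500, -2.7500
Σ(z_t−z̄)(z_{t+2}−z̄) = (-1.6875) + (-0.9375) + (-0.9375) + (-0.9375) + (0.3125) + (2.0625) = -2.1250
Denominator Σ(z_t−z̄)² = 17.5000
r_2 = -2.1250 / 17.5000 = -0.121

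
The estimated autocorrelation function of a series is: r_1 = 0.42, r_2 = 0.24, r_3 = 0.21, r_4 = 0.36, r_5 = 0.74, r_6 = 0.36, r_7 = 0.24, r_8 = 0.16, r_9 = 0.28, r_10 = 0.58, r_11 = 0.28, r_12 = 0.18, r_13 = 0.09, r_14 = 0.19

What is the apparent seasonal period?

The largest autocorrelation is r_5 = 0.74, with a weaker echo at lag 10 (0.58); the remaining lags stay at or below 0.42. The elevated value at lag 1 (0.42), dropping to 0.24 at lag 2, reflects decaying short-term dependence rather than seasonality.
The dominant spike at lag 5 indicates a seasonal period of 5.

5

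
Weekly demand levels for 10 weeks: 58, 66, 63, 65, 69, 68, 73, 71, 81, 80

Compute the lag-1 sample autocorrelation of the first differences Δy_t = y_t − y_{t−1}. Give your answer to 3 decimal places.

First differences Δy: 8, -3, 2, 4, -1, 5, -2, 10, -1
Mean of differences = 2.4444
Numerator Σ(Δy_t−Δȳ)(Δy_{t+1}−Δȳ) = -113.6420
Denominator Σ(Δy_t−Δȳ)² = 170.2222
r_1(Δy) = -113.6420 / 170.2222 = -0.668

-0.668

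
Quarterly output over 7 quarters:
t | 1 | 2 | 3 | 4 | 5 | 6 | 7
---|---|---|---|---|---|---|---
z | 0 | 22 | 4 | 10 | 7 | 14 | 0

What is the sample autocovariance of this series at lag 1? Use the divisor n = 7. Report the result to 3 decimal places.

-33.493

Mean z̄ = (0 + 22 + 4 + 10 + 7 + 14 + 0)/7 = 8.1429
Σ_{t=1}^{6}(z_t−z̄)(z_{t+1}−z̄) = -234.4490
γ_1 = -234.4490 / 7 = -33.493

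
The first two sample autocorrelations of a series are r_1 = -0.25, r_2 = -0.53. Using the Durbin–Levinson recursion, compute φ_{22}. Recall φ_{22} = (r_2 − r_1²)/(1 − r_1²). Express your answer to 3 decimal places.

φ_{22} = (r_2 − r_1²) / (1 − r_1²)
r_1² = (-0.25)² = 0.0625
Numerator = -0.53 − 0.0625 = -0.5925; denominator = 1 − 0.0625 = 0.9375
φ_{22} = -0.5925 / 0.9375 = -0.632

-0.632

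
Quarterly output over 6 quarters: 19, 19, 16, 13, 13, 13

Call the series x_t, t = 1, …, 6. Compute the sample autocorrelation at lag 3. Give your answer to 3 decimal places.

Mean x̄ = (19 + 19 + 16 + 13 + 13 + 13)/6 = 15.5000
Deviations from mean: 3.5000, 3.5000, 0.5000, -2.5000, -2.5000, -2.5000
Σ(x_t−x̄)(x_{t+3}−x̄) = (-8.7500) + (-8.7500) + (-1.2500) = -18.7500
Denominator Σ(x_t−x̄)² = 43.5000
r_3 = -18.7500 / 43.5000 = -0.431

-0.431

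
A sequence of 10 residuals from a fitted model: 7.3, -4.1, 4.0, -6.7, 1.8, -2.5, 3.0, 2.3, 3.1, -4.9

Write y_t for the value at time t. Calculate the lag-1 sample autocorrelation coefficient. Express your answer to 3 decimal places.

-0.527

Mean ȳ = (7.3 − 4.1 + 4.0 − 6.7 + 1.8 − 2.5 + 3.0 + 2.3 + 3.1 − 4.9)/10 = 0.3300
Numerator Σ_{t=1}^{9}(y_t−ȳ)(y_{t+1}−ȳ) = -98.7559
Denominator Σ(y_t−ȳ)² = 187.3010
r_1 = -98.7559 / 187.3010 = -0.527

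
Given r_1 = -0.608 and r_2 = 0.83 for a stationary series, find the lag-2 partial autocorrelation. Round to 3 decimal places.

0.730

φ_{22} = (r_2 − r_1²) / (1 − r_1²)
r_1² = (-0.608)² = 0.369664
Numerator = 0.83 − 0.3697 = 0.4603; denominator = 1 − 0.3697 = 0.6303
φ_{22} = 0.4603 / 0.6303 = 0.730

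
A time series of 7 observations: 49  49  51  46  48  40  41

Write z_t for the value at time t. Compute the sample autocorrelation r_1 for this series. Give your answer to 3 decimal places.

0.380

Mean z̄ = (49 + 49 + 51 + 46 + 48 + 40 + 41)/7 = 46.2857
Σ(z_t−z̄)(z_{t+1}−z̄) = (7.3673) + (12.7959) + (-1.3469) + (-0.4898) + (-10.7755) + (33.2245) = 40.7755
Denominator Σ(z_t−z̄)² = 107.4286
r_1 = 40.7755 / 107.4286 = 0.380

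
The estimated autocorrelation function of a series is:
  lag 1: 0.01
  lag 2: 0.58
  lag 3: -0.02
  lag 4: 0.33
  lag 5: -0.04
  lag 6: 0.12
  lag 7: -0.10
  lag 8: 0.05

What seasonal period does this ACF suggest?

The largest autocorrelation is r_2 = 0.58, with a weaker echo at lag 4 (0.33); the remaining lags stay at or below 0.12.
The dominant spike at lag 2 indicates a seasonal period of 2.

2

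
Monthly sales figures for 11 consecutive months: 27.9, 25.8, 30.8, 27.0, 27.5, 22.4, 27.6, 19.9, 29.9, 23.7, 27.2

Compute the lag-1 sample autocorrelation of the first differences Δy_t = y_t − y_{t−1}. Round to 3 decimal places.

First differences Δy: -2.1, 5.0, -3.8, 0.5, -5.1, 5.2, -7.7, 10.0, -6.2, 3.5
Mean of differences = -0.0700
Numerator Σ(Δy_t−Δȳ)(Δy_{t+1}−Δȳ) = -261.3619
Denominator Σ(Δy_t−Δȳ)² = 307.0810
r_1(Δy) = -261.3619 / 307.0810 = -0.851

-0.851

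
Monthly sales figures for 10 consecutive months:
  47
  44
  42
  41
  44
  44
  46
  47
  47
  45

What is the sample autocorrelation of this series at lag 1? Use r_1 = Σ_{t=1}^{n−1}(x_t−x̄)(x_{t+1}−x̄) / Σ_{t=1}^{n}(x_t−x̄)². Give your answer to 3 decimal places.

Mean x̄ = (47 + 44 + 42 + 41 + 44 + 44 + 46 + 47 + 47 + 45)/10 = 44.7000
Numerator Σ_{t=1}^{9}(x_t−x̄)(x_{t+1}−x̄) = 21.4100
Denominator Σ(x_t−x̄)² = 40.1000
r_1 = 21.4100 / 40.1000 = 0.534

0.534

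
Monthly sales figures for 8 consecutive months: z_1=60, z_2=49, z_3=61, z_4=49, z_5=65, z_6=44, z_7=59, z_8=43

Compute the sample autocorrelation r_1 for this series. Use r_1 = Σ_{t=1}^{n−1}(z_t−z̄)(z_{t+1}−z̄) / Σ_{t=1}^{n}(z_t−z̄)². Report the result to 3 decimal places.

-0.736

Mean z̄ = (60 + 49 + 61 + 49 + 65 + 44 + 59 + 43)/8 = 53.7500
Numerator Σ_{t=1}^{7}(z_t−z̄)(z_{t+1}−z̄) = -369.3125
Denominator Σ(z_t−z̄)² = 501.5000
r_1 = -369.3125 / 501.5000 = -0.736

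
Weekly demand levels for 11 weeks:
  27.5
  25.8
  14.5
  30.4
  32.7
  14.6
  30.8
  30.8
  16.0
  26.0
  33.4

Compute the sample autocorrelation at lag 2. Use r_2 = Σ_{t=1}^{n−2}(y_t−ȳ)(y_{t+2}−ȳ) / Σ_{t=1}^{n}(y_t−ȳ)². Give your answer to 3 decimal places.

-0.556

Mean ȳ = (27.5 + 25.8 + 14.5 + 30.4 + 32.7 + 14.6 + 30.8 + 30.8 + 16.0 + 26.0 + 33.4)/11 = 25.6818
Numerator Σ_{t=1}^{9}(y_t−ȳ)(y_{t+2}−ȳ) = -293.9843
Denominator Σ(y_t−ȳ)² = 528.4764
r_2 = -293.9843 / 528.4764 = -0.556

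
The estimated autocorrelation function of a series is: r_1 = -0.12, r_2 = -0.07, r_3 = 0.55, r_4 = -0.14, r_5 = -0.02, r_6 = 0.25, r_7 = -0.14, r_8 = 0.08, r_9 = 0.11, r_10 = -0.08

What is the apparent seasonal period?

3

The largest autocorrelation is r_3 = 0.55, with a weaker echo at lag 6 (0.25); the remaining lags stay at or below 0.11.
The dominant spike at lag 3 indicates a seasonal period of 3.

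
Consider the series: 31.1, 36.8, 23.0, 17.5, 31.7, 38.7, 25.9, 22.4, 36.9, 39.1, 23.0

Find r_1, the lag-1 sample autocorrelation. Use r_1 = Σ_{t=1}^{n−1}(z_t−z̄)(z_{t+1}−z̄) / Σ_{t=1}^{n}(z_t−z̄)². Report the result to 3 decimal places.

Mean z̄ = (31.1 + 36.8 + 23.0 + 17.5 + 31.7 + 38.7 + 25.9 + 22.4 + 36.9 + 39.1 + 23.0)/11 = 29.6455
Numerator Σ_{t=1}^{10}(z_t−z̄)(z_{t+1}−z̄) = -16.3566
Denominator Σ(z_t−z̄)² = 583.8873
r_1 = -16.3566 / 583.8873 = -0.028

-0.028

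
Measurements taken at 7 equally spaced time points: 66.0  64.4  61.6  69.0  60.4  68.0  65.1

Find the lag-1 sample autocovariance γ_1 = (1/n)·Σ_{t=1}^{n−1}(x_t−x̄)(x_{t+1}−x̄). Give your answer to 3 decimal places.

-6.311

Mean x̄ = (66.0 + 64.4 + 61.6 + 69.0 + 60.4 + 68.0 + 65.1)/7 = 64.9286
Deviations: 1.0714, -0.5286, -3.3286, 4.0714, -4.5286, 3.0714, 0.1714
Σ_{t=1}^{6}(x_t−x̄)(x_{t+1}−x̄) = -44.1794
γ_1 = -44.1794 / 7 = -6.311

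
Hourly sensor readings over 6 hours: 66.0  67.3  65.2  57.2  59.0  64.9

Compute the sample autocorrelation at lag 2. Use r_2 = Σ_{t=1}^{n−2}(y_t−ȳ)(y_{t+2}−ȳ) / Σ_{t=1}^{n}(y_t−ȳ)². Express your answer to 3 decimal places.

Mean ȳ = (66.0 + 67.3 + 65.2 + 57.2 + 59.0 + 64.9)/6 = 63.2667
Deviations from mean: 2.7333, 4.0333, 1.9333, -6.0667, -4.2667, 1.6333
Σ(y_t−ȳ)(y_{t+2}−ȳ) = (5.2844) + (-24.4689) + (-8.2489) + (-9.9089) = -37.3422
Denominator Σ(y_t−ȳ)² = 85.1533
r_2 = -37.3422 / 85.1533 = -0.439

-0.439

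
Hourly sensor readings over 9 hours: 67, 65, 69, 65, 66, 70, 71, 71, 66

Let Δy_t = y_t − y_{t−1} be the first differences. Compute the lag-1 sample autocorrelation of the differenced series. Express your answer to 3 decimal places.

-0.244

First differences Δy: -2, 4, -4, 1, 4, 1, 0, -5
Mean of differences = -0.1250
Numerator Σ(Δy_t−Δȳ)(Δy_{t+1}−Δȳ) = -19.2656
Denominator Σ(Δy_t−Δȳ)² = 78.8750
r_1(Δy) = -19.2656 / 78.8750 = -0.244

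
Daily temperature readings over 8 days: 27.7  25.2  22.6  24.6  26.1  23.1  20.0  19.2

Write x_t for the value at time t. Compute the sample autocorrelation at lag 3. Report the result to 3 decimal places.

-0.098

Mean x̄ = (27.7 + 25.2 + 22.6 + 24.6 + 26.1 + 23.1 + 20.0 + 19.2)/8 = 23.5625
Deviations from mean: 4.1375, 1.6375, -0.9625, 1.0375, 2.5375, -0.4625, -3.5625, -4.3625
Numerator Σ_{t=1}^{5}(x_t−x̄)(x_{t+3}−x̄) = -5.8730
Denominator Σ(x_t−x̄)² = 60.1788
r_3 = -5.8730 / 60.1788 = -0.098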